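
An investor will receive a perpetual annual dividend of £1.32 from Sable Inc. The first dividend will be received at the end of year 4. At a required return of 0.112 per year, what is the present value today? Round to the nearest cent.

Value at end of year 3: C / r = £1.32 / 0.112 = £11.7857
Discount to today: PV = £11.7857 / (1 + 0.112)^3 = £11.7857 / 1.375037 = £8.57

£8.57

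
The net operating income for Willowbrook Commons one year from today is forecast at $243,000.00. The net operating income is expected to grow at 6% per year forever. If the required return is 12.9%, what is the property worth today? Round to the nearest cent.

$3521739.13

Growing perpetuity: P = D₁ / (r − g) = $243,000.0000 / (0.129 − 0.06) = $3,521,739.13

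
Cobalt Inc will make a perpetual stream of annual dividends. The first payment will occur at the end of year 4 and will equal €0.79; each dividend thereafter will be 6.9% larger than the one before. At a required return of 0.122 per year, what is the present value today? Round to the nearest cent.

€10.55

Value at end of year 3: C₁ / (r − g) = €0.79 / (0.122 − 0.069) = €14.9057
Discount to today: PV = €14.9057 / (1 + 0.122)^3 = €14.9057 / 1.412468 = €10.55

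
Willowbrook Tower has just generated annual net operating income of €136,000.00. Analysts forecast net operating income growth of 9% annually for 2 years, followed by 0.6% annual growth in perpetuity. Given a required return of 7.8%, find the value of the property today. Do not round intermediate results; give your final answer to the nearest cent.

€2219321.79

D_1 = 148240.00000
D_2 = 161581.60000
Terminal value at year 2: TV = D_2×(1+g_2)/(r−g_2) = 162551.08960/0.072 = 2257654.02222
P_0 = D_1/(1+r)^1 + D_2/(1+r)^2 + TV/(1+r)^2
    = 137513.91466 + 139044.68180 + 1942763.19287 = 2219321.78932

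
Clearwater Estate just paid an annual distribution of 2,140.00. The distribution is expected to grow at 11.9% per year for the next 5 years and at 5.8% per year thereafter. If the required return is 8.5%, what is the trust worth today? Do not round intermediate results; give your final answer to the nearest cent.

109593.65

D_1 = 2394.66000
D_2 = 2679.62454
D_3 = 2998.49986
D_4 = 3355.32134
D_5 = 3754.60458
Terminal value at year 5: TV = D_5×(1+g_2)/(r−g_2) = 3972.37165/0.027 = 147124.87590
P_0 = D_1/(1+r)^1 + D_2/(1+r)^2 + D_3/(1+r)^3 + D_4/(1+r)^4 + D_5/(1+r)^5 + TV/(1+r)^5
    = 2207.05991 + 2276.22123 + 2347.54982 + 2421.11360 + 2496.98259 + 97844.72537 = 109593.65253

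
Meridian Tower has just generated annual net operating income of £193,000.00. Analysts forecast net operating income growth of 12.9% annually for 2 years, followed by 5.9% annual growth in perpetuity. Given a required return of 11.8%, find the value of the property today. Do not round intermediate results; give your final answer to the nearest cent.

£3924405.51

D_1 = 217897.00000
D_2 = 246005.71300
Terminal value at year 2: TV = D_2×(1+g_2)/(r−g_2) = 260520.05007/0.059 = 4415594.06893
P_0 = D_1/(1+r)^1 + D_2/(1+r)^2 + TV/(1+r)^2
    = 194898.92665 + 196816.53685 + 3532690.04270 = 3924405.50620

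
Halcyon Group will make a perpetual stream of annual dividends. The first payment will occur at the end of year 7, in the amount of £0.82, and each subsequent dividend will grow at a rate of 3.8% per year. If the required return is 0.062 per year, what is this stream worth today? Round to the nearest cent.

£23.82

Value at end of year 6: C₁ / (r − g) = £0.82 / (0.062 − 0.038) = £34.1667
Discount to today: PV = £34.1667 / (1 + 0.062)^6 = £34.1667 / 1.434654 = £23.82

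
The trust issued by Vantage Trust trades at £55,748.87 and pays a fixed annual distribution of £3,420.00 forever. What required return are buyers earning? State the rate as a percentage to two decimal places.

P = C/r ⇒ r = C/P = £3,420.00/£55,748.87 = 0.061347

6.13%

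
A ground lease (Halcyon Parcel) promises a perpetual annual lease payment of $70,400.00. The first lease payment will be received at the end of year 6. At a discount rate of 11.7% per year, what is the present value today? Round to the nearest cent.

Value at end of year 5: C / r = $70,400.00 / 0.117 = $601,709.4017
Discount to today: PV = $601,709.4017 / (1 + 0.117)^5 = $601,709.4017 / 1.738865 = $346,035.72

$346035.72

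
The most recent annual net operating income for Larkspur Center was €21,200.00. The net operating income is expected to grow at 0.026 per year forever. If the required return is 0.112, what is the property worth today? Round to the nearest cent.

€252920.93

D₁ = D₀ × (1 + g) = €21,200.00 × 1.026 = €21,751.2000
Growing perpetuity: P = D₁ / (r − g) = €21,751.2000 / (0.112 − 0.026) = €252,920.93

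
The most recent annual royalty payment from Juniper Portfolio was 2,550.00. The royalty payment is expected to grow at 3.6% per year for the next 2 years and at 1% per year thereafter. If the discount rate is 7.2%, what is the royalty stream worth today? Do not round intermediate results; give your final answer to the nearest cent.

D_1 = 2641.80000
D_2 = 2736.90480
Terminal value at year 2: TV = D_2×(1+g_2)/(r−g_2) = 2764.27385/0.062 = 44585.06206
P_0 = D_1/(1+r)^1 + D_2/(1+r)^2 + TV/(1+r)^2
    = 2464.36567 + 2381.60712 + 38797.14829 = 43643.12109

43643.12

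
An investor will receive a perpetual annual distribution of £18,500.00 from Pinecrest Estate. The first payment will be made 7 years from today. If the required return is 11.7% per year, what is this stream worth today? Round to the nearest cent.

Value at end of year 6: C / r = £18,500.00 / 0.117 = £158,119.6581
Discount to today: PV = £158,119.6581 / (1 + 0.117)^6 = £158,119.6581 / 1.942312 = £81,407.95

£81407.95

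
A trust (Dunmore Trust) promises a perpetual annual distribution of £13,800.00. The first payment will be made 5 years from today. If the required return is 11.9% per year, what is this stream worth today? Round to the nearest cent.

Value at end of year 4: C / r = £13,800.00 / 0.119 = £115,966.3866
Discount to today: PV = £115,966.3866 / (1 + 0.119)^4 = £115,966.3866 / 1.567907 = £73,962.53

£73962.53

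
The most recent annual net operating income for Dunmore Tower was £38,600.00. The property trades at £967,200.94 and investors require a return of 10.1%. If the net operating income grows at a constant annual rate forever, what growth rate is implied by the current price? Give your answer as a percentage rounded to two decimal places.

5.87%

P = D₀(1+g)/(r−g) ⇒ P(r−g) = D₀(1+g) ⇒ g(P+D₀) = P·r − D₀
g = (P·r − D₀)/(P + D₀) = (£967,200.94×0.101 − £38,600.00) / (£967,200.94 + £38,600.00) = 0.058747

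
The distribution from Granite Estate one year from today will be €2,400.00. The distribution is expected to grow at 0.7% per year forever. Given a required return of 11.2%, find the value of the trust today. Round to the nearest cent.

Growing perpetuity: P = D₁ / (r − g) = €2,400.0000 / (0.112 − 0.007) = €22,857.14

€22857.14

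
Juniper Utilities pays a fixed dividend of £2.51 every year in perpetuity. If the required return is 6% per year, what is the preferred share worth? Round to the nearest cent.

Level perpetuity: PV = C / r = £2.51 / 0.06 = £41.83

£41.83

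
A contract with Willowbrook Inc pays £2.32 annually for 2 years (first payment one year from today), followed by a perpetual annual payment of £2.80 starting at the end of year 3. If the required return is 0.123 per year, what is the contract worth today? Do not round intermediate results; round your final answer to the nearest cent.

PV of 2-year annuity: £2.32 × [1 − (1+0.123)^−2] / 0.123 = 3.90552
Perpetuity value at year 2: £2.80 / 0.123 = 22.76423
PV of perpetuity: 22.76423 / (1+0.123)^2 = 18.05067
Total PV = 3.90552 + 18.05067 = 21.95619

£21.96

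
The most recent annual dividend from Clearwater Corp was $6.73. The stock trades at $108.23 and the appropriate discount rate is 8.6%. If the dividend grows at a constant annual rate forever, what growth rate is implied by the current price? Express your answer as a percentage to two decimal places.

P = D₀(1+g)/(r−g) ⇒ P(r−g) = D₀(1+g) ⇒ g(P+D₀) = P·r − D₀
g = (P·r − D₀)/(P + D₀) = ($108.23×0.086 − $6.73) / ($108.23 + $6.73) = 0.022423

2.24%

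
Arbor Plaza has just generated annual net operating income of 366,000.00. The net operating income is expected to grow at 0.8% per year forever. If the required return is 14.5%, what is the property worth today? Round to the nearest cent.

2692905.11

D₁ = D₀ × (1 + g) = 366,000.00 × 1.008 = 368,928.0000
Growing perpetuity: P = D₁ / (r − g) = 368,928.0000 / (0.145 − 0.008) = 2,692,905.11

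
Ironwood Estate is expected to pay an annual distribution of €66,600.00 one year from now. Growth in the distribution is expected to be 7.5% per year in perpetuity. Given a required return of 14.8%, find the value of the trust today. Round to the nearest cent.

€912328.77

Growing perpetuity: P = D₁ / (r − g) = €66,600.0000 / (0.148 − 0.075) = €912,328.77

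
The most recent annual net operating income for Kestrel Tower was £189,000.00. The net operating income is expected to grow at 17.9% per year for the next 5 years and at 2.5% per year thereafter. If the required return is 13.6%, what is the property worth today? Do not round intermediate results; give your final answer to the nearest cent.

£3159434.36

D_1 = 222831.00000
D_2 = 262717.74900
D_3 = 309744.22607
D_4 = 365188.44254
D_5 = 430557.17375
Terminal value at year 5: TV = D_5×(1+g_2)/(r−g_2) = 441321.10310/0.111 = 3975865.79366
P_0 = D_1/(1+r)^1 + D_2/(1+r)^2 + D_3/(1+r)^3 + D_4/(1+r)^4 + D_5/(1+r)^5 + TV/(1+r)^5
    = 196154.04930 + 203578.89447 + 211284.78572 + 219282.36124 + 227582.66189 + 2101551.60750 = 3159434.36011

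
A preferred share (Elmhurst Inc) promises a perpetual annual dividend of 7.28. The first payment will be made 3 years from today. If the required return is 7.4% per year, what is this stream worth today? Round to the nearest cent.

Value at end of year 2: C / r = 7.28 / 0.074 = 98.3784
Discount to today: PV = 98.3784 / (1 + 0.074)^2 = 98.3784 / 1.153476 = 85.29

85.29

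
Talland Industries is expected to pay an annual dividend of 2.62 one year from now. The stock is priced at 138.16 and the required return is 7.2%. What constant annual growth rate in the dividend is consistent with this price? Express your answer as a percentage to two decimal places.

P = D₁/(r−g) ⇒ g = r − D₁/P = 0.072 − 2.62/138.16 = 0.053036

5.30%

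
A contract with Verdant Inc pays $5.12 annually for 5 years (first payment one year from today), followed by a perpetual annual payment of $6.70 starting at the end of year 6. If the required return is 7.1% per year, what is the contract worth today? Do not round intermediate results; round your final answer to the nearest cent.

$87.91

PV of 5-year annuity: $5.12 × [1 − (1+0.071)^−5] / 0.071 = 20.93692
Perpetuity value at year 5: $6.70 / 0.071 = 94.36620
PV of perpetuity: 94.36620 / (1+0.071)^5 = 66.96827
Total PV = 20.93692 + 66.96827 = 87.90519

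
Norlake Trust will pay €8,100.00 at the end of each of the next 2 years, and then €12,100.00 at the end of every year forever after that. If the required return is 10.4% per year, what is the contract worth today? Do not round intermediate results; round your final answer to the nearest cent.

€109441.09

PV of 2-year annuity: €8,100.00 × [1 − (1+0.104)^−2] / 0.104 = 13982.75047
Perpetuity value at year 2: €12,100.00 / 0.104 = 116346.15385
PV of perpetuity: 116346.15385 / (1+0.104)^2 = 95458.34141
Total PV = 13982.75047 + 95458.34141 = 109441.09188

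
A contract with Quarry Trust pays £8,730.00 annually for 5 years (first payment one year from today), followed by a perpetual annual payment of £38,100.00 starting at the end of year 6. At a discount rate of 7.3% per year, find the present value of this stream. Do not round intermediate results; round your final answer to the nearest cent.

PV of 5-year annuity: £8,730.00 × [1 − (1+0.073)^−5] / 0.073 = 35509.02740
Perpetuity value at year 5: £38,100.00 / 0.073 = 521917.80822
PV of perpetuity: 521917.80822 / (1+0.073)^5 = 366947.13880
Total PV = 35509.02740 + 366947.13880 = 402456.16621

£402456.17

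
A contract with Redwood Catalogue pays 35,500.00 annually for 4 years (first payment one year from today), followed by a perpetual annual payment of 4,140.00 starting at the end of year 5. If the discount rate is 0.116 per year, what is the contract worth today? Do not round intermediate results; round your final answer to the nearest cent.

PV of 4-year annuity: 35,500.00 × [1 − (1+0.116)^−4] / 0.116 = 108740.61564
Perpetuity value at year 4: 4,140.00 / 0.116 = 35689.65517
PV of perpetuity: 35689.65517 / (1+0.116)^4 = 23008.35521
Total PV = 108740.61564 + 23008.35521 = 131748.97084

131748.97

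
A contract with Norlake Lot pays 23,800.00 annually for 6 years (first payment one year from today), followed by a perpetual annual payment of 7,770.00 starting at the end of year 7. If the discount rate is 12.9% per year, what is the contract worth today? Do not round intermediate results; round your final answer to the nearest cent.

PV of 6-year annuity: 23,800.00 × [1 − (1+0.129)^−6] / 0.129 = 95407.22432
Perpetuity value at year 6: 7,770.00 / 0.129 = 60232.55814
PV of perpetuity: 60232.55814 / (1+0.129)^6 = 29084.90549
Total PV = 95407.22432 + 29084.90549 = 124492.12982

124492.13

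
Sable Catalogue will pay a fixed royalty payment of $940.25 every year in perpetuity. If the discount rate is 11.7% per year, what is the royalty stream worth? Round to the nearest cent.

Level perpetuity: PV = C / r = $940.25 / 0.117 = $8,036.32

$8036.32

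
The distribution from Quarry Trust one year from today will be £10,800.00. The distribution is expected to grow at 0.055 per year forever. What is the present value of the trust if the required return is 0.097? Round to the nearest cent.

£257142.86

Growing perpetuity: P = D₁ / (r − g) = £10,800.0000 / (0.097 − 0.055) = £257,142.86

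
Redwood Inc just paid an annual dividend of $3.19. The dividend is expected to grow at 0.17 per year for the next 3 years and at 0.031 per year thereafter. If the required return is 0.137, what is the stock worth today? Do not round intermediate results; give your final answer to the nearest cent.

D_1 = 3.73230
D_2 = 4.36679
D_3 = 5.10915
Terminal value at year 3: TV = D_3×(1+g_2)/(r−g_2) = 5.26753/0.106 = 49.69367
P_0 = D_1/(1+r)^1 + D_2/(1+r)^2 + D_3/(1+r)^3 + TV/(1+r)^3
    = 3.28259 + 3.37786 + 3.47590 + 33.80802 = 43.94436

$43.94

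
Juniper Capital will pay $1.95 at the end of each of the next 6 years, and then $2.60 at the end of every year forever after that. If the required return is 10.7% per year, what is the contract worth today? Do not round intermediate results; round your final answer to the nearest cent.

$21.53

PV of 6-year annuity: $1.95 × [1 − (1+0.107)^−6] / 0.107 = 8.32134
Perpetuity value at year 6: $2.60 / 0.107 = 24.29907
PV of perpetuity: 24.29907 / (1+0.107)^6 = 13.20395
Total PV = 8.32134 + 13.20395 = 21.52529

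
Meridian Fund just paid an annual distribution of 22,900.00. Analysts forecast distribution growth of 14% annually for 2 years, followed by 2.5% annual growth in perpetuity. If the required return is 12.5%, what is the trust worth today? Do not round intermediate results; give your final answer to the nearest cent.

D_1 = 26106.00000
D_2 = 29760.84000
Terminal value at year 2: TV = D_2×(1+g_2)/(r−g_2) = 30504.86100/0.1 = 305048.61000
P_0 = D_1/(1+r)^1 + D_2/(1+r)^2 + TV/(1+r)^2
    = 23205.33333 + 23514.73778 + 241026.06222 = 287746.13333

287746.13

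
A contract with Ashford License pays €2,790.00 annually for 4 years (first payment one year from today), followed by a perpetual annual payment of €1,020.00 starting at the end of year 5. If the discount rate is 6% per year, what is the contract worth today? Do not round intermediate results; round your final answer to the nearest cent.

PV of 4-year annuity: €2,790.00 × [1 − (1+0.06)^−4] / 0.06 = 9667.64466
Perpetuity value at year 4: €1,020.00 / 0.06 = 17000.00000
PV of perpetuity: 17000.00000 / (1+0.06)^4 = 13465.59228
Total PV = 9667.64466 + 13465.59228 = 23133.23693

€23133.24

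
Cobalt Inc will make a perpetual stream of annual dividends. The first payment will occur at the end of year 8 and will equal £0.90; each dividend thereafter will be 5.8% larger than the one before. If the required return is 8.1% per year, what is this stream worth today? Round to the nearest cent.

Value at end of year 7: C₁ / (r − g) = £0.90 / (0.081 − 0.058) = £39.1304
Discount to today: PV = £39.1304 / (1 + 0.081)^7 = £39.1304 / 1.724963 = £22.68

£22.68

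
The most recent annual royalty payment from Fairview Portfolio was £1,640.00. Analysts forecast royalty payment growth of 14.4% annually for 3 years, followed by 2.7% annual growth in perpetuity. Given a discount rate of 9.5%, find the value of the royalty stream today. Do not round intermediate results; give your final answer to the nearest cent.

£33618.58

D_1 = 1876.16000
D_2 = 2146.32704
D_3 = 2455.39813
Terminal value at year 3: TV = D_3×(1+g_2)/(r−g_2) = 2521.69388/0.068 = 37083.73358
P_0 = D_1/(1+r)^1 + D_2/(1+r)^2 + D_3/(1+r)^3 + TV/(1+r)^3
    = 1713.38813 + 1790.06029 + 1870.16345 + 28244.96850 = 33618.58037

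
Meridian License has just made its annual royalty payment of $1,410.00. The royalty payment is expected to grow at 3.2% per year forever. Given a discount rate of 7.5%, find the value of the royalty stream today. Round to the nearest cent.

$33840.00

D₁ = D₀ × (1 + g) = $1,410.00 × 1.032 = $1,455.1200
Growing perpetuity: P = D₁ / (r − g) = $1,455.1200 / (0.075 − 0.032) = $33,840.00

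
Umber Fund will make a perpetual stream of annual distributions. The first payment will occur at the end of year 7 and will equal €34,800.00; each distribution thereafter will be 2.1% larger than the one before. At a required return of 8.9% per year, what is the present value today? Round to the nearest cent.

Value at end of year 6: C₁ / (r − g) = €34,800.00 / (0.089 − 0.021) = €511,764.7059
Discount to today: PV = €511,764.7059 / (1 + 0.089)^6 = €511,764.7059 / 1.667890 = €306,833.70

€306833.70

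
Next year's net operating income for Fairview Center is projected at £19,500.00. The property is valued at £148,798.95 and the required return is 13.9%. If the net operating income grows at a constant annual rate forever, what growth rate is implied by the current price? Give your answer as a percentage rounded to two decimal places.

P = D₁/(r−g) ⇒ g = r − D₁/P = 0.139 − £19,500.00/£148,798.95 = 0.007951

0.80%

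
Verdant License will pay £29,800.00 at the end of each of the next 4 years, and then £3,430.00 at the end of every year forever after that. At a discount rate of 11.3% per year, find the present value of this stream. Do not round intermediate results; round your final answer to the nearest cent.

£111644.19

PV of 4-year annuity: £29,800.00 × [1 − (1+0.113)^−4] / 0.113 = 91863.79622
Perpetuity value at year 4: £3,430.00 / 0.113 = 30353.98230
PV of perpetuity: 30353.98230 / (1+0.113)^4 = 19780.39770
Total PV = 91863.79622 + 19780.39770 = 111644.19392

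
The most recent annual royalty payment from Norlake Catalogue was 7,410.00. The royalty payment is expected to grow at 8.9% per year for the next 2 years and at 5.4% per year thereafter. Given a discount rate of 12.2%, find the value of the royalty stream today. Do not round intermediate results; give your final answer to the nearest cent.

122370.77

D_1 = 8069.49000
D_2 = 8787.67461
Terminal value at year 2: TV = D_2×(1+g_2)/(r−g_2) = 9262.20904/0.068 = 136208.95646
P_0 = D_1/(1+r)^1 + D_2/(1+r)^2 + TV/(1+r)^2
    = 7192.05882 + 6980.52768 + 108198.17907 = 122370.76557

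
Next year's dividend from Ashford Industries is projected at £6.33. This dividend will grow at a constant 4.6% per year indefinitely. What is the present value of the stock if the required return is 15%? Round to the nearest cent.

Growing perpetuity: P = D₁ / (r − g) = £6.3300 / (0.15 − 0.046) = £60.87

£60.87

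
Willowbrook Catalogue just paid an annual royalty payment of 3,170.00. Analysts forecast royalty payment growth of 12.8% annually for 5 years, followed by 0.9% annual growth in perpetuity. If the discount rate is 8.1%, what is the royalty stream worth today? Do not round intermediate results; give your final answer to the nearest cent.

D_1 = 3575.76000
D_2 = 4033.45728
D_3 = 4549.73981
D_4 = 5132.10651
D_5 = 5789.01614
Terminal value at year 5: TV = D_5×(1+g_2)/(r−g_2) = 5841.11729/0.072 = 81126.62897
P_0 = D_1/(1+r)^1 + D_2/(1+r)^2 + D_3/(1+r)^3 + D_4/(1+r)^4 + D_5/(1+r)^5 + TV/(1+r)^5
    = 3307.82609 + 3451.64461 + 3601.71612 + 3758.31247 + 3921.71736 + 54958.51134 = 72999.72799

72999.73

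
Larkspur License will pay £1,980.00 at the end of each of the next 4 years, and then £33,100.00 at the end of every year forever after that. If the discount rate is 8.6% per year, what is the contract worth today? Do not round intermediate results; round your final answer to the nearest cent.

£283172.06

PV of 4-year annuity: £1,980.00 × [1 − (1+0.086)^−4] / 0.086 = 6471.37166
Perpetuity value at year 4: £33,100.00 / 0.086 = 384883.72093
PV of perpetuity: 384883.72093 / (1+0.086)^4 = 276700.68961
Total PV = 6471.37166 + 276700.68961 = 283172.06127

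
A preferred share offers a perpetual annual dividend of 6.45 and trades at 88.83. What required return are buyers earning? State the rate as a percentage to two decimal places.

P = C/r ⇒ r = C/P = 6.45/88.83 = 0.072611

7.26%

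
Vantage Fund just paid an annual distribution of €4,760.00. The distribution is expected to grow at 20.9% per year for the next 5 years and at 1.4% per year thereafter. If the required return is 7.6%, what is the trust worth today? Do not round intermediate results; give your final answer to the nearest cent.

D_1 = 5754.84000
D_2 = 6957.60156
D_3 = 8411.74029
D_4 = 10169.79401
D_5 = 12295.28095
Terminal value at year 5: TV = D_5×(1+g_2)/(r−g_2) = 12467.41489/0.062 = 201087.33688
P_0 = D_1/(1+r)^1 + D_2/(1+r)^2 + D_3/(1+r)^3 + D_4/(1+r)^4 + D_5/(1+r)^5 + TV/(1+r)^5
    = 5348.36431 + 6009.45395 + 6752.25821 + 7586.87748 + 8524.66067 + 139419.45023 = 173641.06485

€173641.06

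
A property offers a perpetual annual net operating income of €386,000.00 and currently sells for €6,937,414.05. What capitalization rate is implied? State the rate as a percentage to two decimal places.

5.56%

P = C/r ⇒ r = C/P = €386,000.00/€6,937,414.05 = 0.055640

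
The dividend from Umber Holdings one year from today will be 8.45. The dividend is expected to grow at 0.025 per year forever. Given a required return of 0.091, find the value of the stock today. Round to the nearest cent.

128.03

Growing perpetuity: P = D₁ / (r − g) = 8.4500 / (0.091 − 0.025) = 128.03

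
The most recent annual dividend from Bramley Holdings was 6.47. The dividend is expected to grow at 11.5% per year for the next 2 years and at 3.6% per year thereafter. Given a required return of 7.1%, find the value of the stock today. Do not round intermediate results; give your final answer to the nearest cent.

221.32

D_1 = 7.21405
D_2 = 8.04367
Terminal value at year 2: TV = D_2×(1+g_2)/(r−g_2) = 8.33324/0.035 = 238.09251
P_0 = D_1/(1+r)^1 + D_2/(1+r)^2 + TV/(1+r)^2
    = 6.73581 + 7.01254 + 207.57105 = 221.31939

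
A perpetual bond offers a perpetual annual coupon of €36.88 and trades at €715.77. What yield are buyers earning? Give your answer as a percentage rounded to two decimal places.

5.15%

P = C/r ⇒ r = C/P = €36.88/€715.77 = 0.051525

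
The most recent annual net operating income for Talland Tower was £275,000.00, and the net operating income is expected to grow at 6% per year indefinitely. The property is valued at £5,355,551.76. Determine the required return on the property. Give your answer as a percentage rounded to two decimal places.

11.44%

D₁ = £275,000.00 × 1.06 = £291,500.0000
P = D₁/(r − g) ⇒ r = D₁/P + g = £291,500.0000/£5,355,551.76 + 0.06 = 0.054429 + 0.06 = 0.114429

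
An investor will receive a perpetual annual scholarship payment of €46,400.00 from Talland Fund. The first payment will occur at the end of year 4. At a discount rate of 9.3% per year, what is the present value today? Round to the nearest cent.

Value at end of year 3: C / r = €46,400.00 / 0.093 = €498,924.7312
Discount to today: PV = €498,924.7312 / (1 + 0.093)^3 = €498,924.7312 / 1.305751 = €382,097.81

€382097.81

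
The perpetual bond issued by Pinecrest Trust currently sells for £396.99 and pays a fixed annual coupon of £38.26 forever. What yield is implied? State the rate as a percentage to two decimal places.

P = C/r ⇒ r = C/P = £38.26/£396.99 = 0.096375

9.64%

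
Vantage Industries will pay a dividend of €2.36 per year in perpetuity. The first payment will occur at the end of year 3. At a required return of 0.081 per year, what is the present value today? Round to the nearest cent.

€24.93

Value at end of year 2: C / r = €2.36 / 0.081 = €29.1358
Discount to today: PV = €29.1358 / (1 + 0.081)^2 = €29.1358 / 1.168561 = €24.93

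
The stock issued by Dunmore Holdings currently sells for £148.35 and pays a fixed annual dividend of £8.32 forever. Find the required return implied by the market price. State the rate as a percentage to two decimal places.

P = C/r ⇒ r = C/P = £8.32/£148.35 = 0.056084

5.61%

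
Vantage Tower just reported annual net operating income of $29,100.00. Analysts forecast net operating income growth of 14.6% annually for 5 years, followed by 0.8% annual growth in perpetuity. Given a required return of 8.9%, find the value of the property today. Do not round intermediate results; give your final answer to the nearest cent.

$637366.20

D_1 = 33348.60000
D_2 = 38217.49560
D_3 = 43797.24996
D_4 = 50191.64845
D_5 = 57519.62913
Terminal value at year 5: TV = D_5×(1+g_2)/(r−g_2) = 57979.78616/0.081 = 715799.82912
P_0 = D_1/(1+r)^1 + D_2/(1+r)^2 + D_3/(1+r)^3 + D_4/(1+r)^4 + D_5/(1+r)^5 + TV/(1+r)^5
    = 30623.14050 + 32226.00460 + 33912.76517 + 35687.81348 + 37555.77066 + 467360.70160 = 637366.19602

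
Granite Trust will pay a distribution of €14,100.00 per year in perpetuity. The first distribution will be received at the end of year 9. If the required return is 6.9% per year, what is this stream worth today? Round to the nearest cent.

€119825.26

Value at end of year 8: C / r = €14,100.00 / 0.069 = €204,347.8261
Discount to today: PV = €204,347.8261 / (1 + 0.069)^8 = €204,347.8261 / 1.705382 = €119,825.26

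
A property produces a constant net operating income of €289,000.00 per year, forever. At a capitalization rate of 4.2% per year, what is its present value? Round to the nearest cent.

Level perpetuity: PV = C / r = €289,000.00 / 0.042 = €6,880,952.38

€6880952.38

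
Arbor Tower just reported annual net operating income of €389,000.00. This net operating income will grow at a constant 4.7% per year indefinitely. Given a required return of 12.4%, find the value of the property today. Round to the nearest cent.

€5289389.61

D₁ = D₀ × (1 + g) = €389,000.00 × 1.047 = €407,283.0000
Growing perpetuity: P = D₁ / (r − g) = €407,283.0000 / (0.124 − 0.047) = €5,289,389.61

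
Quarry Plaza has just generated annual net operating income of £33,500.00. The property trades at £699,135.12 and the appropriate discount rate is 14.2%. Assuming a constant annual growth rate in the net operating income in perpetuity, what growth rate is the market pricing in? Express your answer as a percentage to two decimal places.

P = D₀(1+g)/(r−g) ⇒ P(r−g) = D₀(1+g) ⇒ g(P+D₀) = P·r − D₀
g = (P·r − D₀)/(P + D₀) = (£699,135.12×0.142 − £33,500.00) / (£699,135.12 + £33,500.00) = 0.089782

8.98%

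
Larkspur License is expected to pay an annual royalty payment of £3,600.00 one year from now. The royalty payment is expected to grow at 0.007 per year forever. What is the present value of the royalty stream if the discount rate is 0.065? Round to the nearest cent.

Growing perpetuity: P = D₁ / (r − g) = £3,600.0000 / (0.065 − 0.007) = £62,068.97

£62068.97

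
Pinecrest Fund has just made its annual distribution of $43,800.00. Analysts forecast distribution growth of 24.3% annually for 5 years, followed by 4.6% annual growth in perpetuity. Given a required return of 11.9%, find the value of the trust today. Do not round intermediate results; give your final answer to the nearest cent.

$1364917.71

D_1 = 54443.40000
D_2 = 67673.14620
D_3 = 84117.72073
D_4 = 104558.32686
D_5 = 129966.00029
Terminal value at year 5: TV = D_5×(1+g_2)/(r−g_2) = 135944.43630/0.073 = 1862252.55211
P_0 = D_1/(1+r)^1 + D_2/(1+r)^2 + D_3/(1+r)^3 + D_4/(1+r)^4 + D_5/(1+r)^5 + TV/(1+r)^5
    = 48653.61930 + 54045.08382 + 60033.99391 + 66686.55445 + 74076.30669 + 1061422.14789 = 1364917.70607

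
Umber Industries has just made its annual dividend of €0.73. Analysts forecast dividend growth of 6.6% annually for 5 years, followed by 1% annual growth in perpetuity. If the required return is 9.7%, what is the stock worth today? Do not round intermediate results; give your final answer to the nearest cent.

€10.70

D_1 = 0.77818
D_2 = 0.82954
D_3 = 0.88429
D_4 = 0.94265
D_5 = 1.00487
Terminal value at year 5: TV = D_5×(1+g_2)/(r−g_2) = 1.01492/0.087 = 11.66571
P_0 = D_1/(1+r)^1 + D_2/(1+r)^2 + D_3/(1+r)^3 + D_4/(1+r)^4 + D_5/(1+r)^5 + TV/(1+r)^5
    = 0.70937 + 0.68932 + 0.66985 + 0.65092 + 0.63252 + 7.34307 = 10.69505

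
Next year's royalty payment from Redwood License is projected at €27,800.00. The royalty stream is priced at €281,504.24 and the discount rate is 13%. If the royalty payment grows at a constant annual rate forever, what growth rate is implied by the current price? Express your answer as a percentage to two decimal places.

3.12%

P = D₁/(r−g) ⇒ g = r − D₁/P = 0.13 − €27,800.00/€281,504.24 = 0.031245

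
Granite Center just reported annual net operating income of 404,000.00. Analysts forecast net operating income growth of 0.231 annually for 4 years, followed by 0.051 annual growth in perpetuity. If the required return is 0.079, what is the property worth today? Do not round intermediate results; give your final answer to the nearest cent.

27961593.82

D_1 = 497324.00000
D_2 = 612205.84400
D_3 = 753625.39396
D_4 = 927712.85997
Terminal value at year 4: TV = D_4×(1+g_2)/(r−g_2) = 975026.21583/0.028 = 34822364.85100
P_0 = D_1/(1+r)^1 + D_2/(1+r)^2 + D_3/(1+r)^3 + D_4/(1+r)^4 + TV/(1+r)^4
    = 460911.95551 + 525841.16519 + 599917.02905 + 684428.04705 + 25690495.62305 = 27961593.81985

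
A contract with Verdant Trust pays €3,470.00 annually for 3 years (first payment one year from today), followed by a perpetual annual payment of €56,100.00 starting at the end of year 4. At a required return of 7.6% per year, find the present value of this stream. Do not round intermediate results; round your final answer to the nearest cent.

€601540.35

PV of 3-year annuity: €3,470.00 × [1 − (1+0.076)^−3] / 0.076 = 9007.46523
Perpetuity value at year 3: €56,100.00 / 0.076 = 738157.89474
PV of perpetuity: 738157.89474 / (1+0.076)^3 = 592532.88051
Total PV = 9007.46523 + 592532.88051 = 601540.34574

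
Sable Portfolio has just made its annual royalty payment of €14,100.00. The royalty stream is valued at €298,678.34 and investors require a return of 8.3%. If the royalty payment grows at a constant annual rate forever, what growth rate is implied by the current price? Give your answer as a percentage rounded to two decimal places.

P = D₀(1+g)/(r−g) ⇒ P(r−g) = D₀(1+g) ⇒ g(P+D₀) = P·r − D₀
g = (P·r − D₀)/(P + D₀) = (€298,678.34×0.083 − €14,100.00) / (€298,678.34 + €14,100.00) = 0.034179

3.42%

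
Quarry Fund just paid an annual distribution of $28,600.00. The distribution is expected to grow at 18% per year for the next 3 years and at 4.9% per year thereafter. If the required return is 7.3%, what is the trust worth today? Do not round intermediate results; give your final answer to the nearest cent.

$1766637.26

D_1 = 33748.00000
D_2 = 39822.64000
D_3 = 46990.71520
Terminal value at year 3: TV = D_3×(1+g_2)/(r−g_2) = 49293.26024/0.024 = 2053885.84353
P_0 = D_1/(1+r)^1 + D_2/(1+r)^2 + D_3/(1+r)^3 + TV/(1+r)^3
    = 31452.00373 + 34588.41044 + 38037.58091 + 1662559.26558 = 1766637.26065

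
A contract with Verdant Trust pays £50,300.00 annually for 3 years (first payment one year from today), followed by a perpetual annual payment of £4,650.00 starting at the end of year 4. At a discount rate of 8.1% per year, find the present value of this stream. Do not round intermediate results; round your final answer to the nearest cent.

PV of 3-year annuity: £50,300.00 × [1 − (1+0.081)^−3] / 0.081 = 129394.43454
Perpetuity value at year 3: £4,650.00 / 0.081 = 57407.40741
PV of perpetuity: 57407.40741 / (1+0.081)^3 = 45445.49646
Total PV = 129394.43454 + 45445.49646 = 174839.93100

£174839.93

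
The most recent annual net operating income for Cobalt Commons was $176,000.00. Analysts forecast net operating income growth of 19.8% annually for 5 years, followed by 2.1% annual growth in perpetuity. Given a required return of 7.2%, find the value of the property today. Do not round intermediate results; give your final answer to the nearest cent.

$7384975.38

D_1 = 210848.00000
D_2 = 252595.90400
D_3 = 302609.89299
D_4 = 362526.65180
D_5 = 434306.92886
Terminal value at year 5: TV = D_5×(1+g_2)/(r−g_2) = 443427.37437/0.051 = 8694654.39937
P_0 = D_1/(1+r)^1 + D_2/(1+r)^2 + D_3/(1+r)^3 + D_4/(1+r)^4 + D_5/(1+r)^5 + TV/(1+r)^5
    = 196686.56716 + 219804.57786 + 245639.81742 + 274511.66163 + 306777.02484 + 6141555.73266 = 7384975.38158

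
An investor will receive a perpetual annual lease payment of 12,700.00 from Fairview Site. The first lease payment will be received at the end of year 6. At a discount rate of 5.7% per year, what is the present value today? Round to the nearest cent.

Value at end of year 5: C / r = 12,700.00 / 0.057 = 222,807.0175
Discount to today: PV = 222,807.0175 / (1 + 0.057)^5 = 222,807.0175 / 1.319395 = 168,870.55

168870.55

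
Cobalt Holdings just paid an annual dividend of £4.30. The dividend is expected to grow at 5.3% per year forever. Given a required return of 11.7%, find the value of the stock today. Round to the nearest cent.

D₁ = D₀ × (1 + g) = £4.30 × 1.053 = £4.5279
Growing perpetuity: P = D₁ / (r − g) = £4.5279 / (0.117 − 0.053) = £70.75

£70.75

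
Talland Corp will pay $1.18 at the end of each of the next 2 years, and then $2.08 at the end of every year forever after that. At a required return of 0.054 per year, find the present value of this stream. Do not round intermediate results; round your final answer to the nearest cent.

PV of 2-year annuity: $1.18 × [1 − (1+0.054)^−2] / 0.054 = 2.18173
Perpetuity value at year 2: $2.08 / 0.054 = 38.51852
PV of perpetuity: 38.51852 / (1+0.054)^2 = 34.67276
Total PV = 2.18173 + 34.67276 = 36.85449

$36.85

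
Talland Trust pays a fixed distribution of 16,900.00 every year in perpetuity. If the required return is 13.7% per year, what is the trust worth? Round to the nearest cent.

123357.66

Level perpetuity: PV = C / r = 16,900.00 / 0.137 = 123,357.66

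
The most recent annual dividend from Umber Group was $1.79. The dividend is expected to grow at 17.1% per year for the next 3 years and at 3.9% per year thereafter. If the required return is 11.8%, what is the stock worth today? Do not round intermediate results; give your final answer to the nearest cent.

D_1 = 2.09609
D_2 = 2.45452
D_3 = 2.87424
Terminal value at year 3: TV = D_3×(1+g_2)/(r−g_2) = 2.98634/0.079 = 37.80177
P_0 = D_1/(1+r)^1 + D_2/(1+r)^2 + D_3/(1+r)^3 + TV/(1+r)^3
    = 1.87486 + 1.96374 + 2.05683 + 27.05121 = 32.94664

$32.95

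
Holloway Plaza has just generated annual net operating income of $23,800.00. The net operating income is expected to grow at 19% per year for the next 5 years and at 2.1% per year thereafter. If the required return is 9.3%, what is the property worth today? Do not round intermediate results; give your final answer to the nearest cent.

$670992.46

D_1 = 28322.00000
D_2 = 33703.18000
D_3 = 40106.78420
D_4 = 47727.07320
D_5 = 56795.21711
Terminal value at year 5: TV = D_5×(1+g_2)/(r−g_2) = 57987.91666/0.072 = 805387.73146
P_0 = D_1/(1+r)^1 + D_2/(1+r)^2 + D_3/(1+r)^3 + D_4/(1+r)^4 + D_5/(1+r)^5 + TV/(1+r)^5
    = 25912.16834 + 28211.78438 + 30715.48345 + 33441.37723 + 36409.18472 + 516302.46667 = 670992.46480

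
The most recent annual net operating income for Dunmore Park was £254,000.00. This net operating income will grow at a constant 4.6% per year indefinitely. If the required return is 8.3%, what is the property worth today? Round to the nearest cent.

£7180648.65

D₁ = D₀ × (1 + g) = £254,000.00 × 1.046 = £265,684.0000
Growing perpetuity: P = D₁ / (r − g) = £265,684.0000 / (0.083 − 0.046) = £7,180,648.65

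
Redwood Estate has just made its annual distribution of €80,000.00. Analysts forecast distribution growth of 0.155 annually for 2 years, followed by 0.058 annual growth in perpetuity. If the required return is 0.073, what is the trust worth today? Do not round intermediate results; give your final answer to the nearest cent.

€6716868.59

D_1 = 92400.00000
D_2 = 106722.00000
Terminal value at year 2: TV = D_2×(1+g_2)/(r−g_2) = 112911.87600/0.015 = 7527458.40000
P_0 = D_1/(1+r)^1 + D_2/(1+r)^2 + TV/(1+r)^2
    = 86113.69991 + 92694.61640 + 6538060.27643 = 6716868.59273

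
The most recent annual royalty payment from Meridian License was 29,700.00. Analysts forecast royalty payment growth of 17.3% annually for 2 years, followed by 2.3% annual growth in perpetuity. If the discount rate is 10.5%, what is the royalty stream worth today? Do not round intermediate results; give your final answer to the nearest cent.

482527.49

D_1 = 34838.10000
D_2 = 40865.09130
Terminal value at year 2: TV = D_2×(1+g_2)/(r−g_2) = 41804.98840/0.082 = 509816.93171
P_0 = D_1/(1+r)^1 + D_2/(1+r)^2 + TV/(1+r)^2
    = 31527.69231 + 33467.85799 + 417531.93563 = 482527.48593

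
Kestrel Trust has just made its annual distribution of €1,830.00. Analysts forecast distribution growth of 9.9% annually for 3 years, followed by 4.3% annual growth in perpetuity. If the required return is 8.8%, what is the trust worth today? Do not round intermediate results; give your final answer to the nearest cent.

D_1 = 2011.17000
D_2 = 2210.27583
D_3 = 2429.09314
Terminal value at year 3: TV = D_3×(1+g_2)/(r−g_2) = 2533.54414/0.045 = 56300.98093
P_0 = D_1/(1+r)^1 + D_2/(1+r)^2 + D_3/(1+r)^3 + TV/(1+r)^3
    = 1848.50184 + 1867.19074 + 1886.06858 + 43714.87849 = 49316.63965

€49316.64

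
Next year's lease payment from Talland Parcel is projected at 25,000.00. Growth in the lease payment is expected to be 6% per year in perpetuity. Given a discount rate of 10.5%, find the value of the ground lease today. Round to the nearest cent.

Growing perpetuity: P = D₁ / (r − g) = 25,000.0000 / (0.105 − 0.06) = 555,555.56

555555.56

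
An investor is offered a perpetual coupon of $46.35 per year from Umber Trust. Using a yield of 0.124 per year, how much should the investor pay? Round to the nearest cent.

Level perpetuity: PV = C / r = $46.35 / 0.124 = $373.79

$373.79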